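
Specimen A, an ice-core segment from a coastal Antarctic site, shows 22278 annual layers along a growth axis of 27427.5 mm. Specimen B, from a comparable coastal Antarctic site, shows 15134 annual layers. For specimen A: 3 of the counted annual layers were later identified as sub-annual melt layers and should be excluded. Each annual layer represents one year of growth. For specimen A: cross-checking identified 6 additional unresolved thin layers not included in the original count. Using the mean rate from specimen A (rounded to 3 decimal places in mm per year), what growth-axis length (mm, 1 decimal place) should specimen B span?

18630.0 mm

Specimen A: true annual layer count = 22278 − 3 + 6 = 22281.
A: 27427.5 mm over 22281 years gives 27427.5 / 22281 ≈ 1.231 mm/year.
For B, 1.231 mm/year × 15134 years = 18630.0 mm.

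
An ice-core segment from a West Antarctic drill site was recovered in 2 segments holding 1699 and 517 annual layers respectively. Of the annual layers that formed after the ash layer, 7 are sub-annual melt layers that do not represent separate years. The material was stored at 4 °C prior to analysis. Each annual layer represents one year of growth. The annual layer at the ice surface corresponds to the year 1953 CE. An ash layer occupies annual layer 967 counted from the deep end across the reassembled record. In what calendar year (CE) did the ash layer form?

Total annual layers = 1699 + 517 = 2216.
Between annual layer 967 and the ice surface there are 2216 − 967 = 1249 annual layers.
Excluding 7 false annual layers: 1249 − 7 = 1242.
The annual layer at the ice surface is 1953 CE, so the ash layer dates to 1953 − 1242 = 711 CE.

711 CE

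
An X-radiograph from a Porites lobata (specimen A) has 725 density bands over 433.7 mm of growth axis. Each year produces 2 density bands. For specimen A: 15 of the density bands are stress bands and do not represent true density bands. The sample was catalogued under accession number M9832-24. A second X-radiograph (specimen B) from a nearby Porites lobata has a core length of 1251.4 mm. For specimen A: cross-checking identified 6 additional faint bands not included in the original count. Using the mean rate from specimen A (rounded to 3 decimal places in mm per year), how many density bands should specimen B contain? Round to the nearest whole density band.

Specimen A: after corrections the count is 725 − 15 + 6 = 716 density bands.
Specimen A: with 2 density bands per year, 716 / 2 = 358 years.
A: Extension rate ≈ 433.7 / 358 = 1.211 mm per year.
Specimen B: 1251.4 mm / 1.211 mm per year = 1033.36 years; at 2 density bands per year that is 1033.36 × 2 ≈ 2067 density bands.

2067 density bands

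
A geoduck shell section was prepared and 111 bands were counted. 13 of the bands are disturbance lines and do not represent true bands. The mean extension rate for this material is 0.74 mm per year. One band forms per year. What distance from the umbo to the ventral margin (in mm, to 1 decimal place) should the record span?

True band count = 111 − 13 = 98.
98 years at 0.74 mm/year gives 0.74 × 98 = 72.5 mm.

72.5 mm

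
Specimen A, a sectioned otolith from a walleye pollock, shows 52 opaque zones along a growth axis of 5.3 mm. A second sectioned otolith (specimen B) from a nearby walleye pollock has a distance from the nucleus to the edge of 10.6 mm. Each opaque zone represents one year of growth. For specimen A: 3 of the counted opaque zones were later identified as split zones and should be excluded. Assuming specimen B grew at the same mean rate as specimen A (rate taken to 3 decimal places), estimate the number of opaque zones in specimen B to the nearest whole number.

Specimen A: true opaque zone count = 52 − 3 = 49.
A: Extension rate ≈ 5.3 / 49 = 0.108 mm per year.
For B, 10.6 / 0.108 = 98.15 years ≈ 98 opaque zones.

98 opaque zones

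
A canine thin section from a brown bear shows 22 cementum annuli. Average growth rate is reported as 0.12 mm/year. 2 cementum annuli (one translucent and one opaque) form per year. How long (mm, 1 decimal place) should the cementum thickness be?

Dividing by 2 cementum annuli per year: 22 / 2 = 11 years.
11 years at 0.12 mm/year gives 0.12 × 11 = 1.3 mm.

1.3 mm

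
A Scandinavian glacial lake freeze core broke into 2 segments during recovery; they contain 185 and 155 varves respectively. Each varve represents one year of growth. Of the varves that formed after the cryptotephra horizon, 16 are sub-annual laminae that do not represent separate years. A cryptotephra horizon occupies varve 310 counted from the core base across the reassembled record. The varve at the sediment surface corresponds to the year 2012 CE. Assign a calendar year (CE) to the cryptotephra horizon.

Total varves = 185 + 155 = 340.
Between varve 310 and the sediment surface there are 340 − 310 = 30 varves.
Excluding 16 false varves: 30 − 16 = 14.
The varve at the sediment surface is 2012 CE, so the cryptotephra horizon dates to 2012 − 14 = 1998 CE.

1998 CE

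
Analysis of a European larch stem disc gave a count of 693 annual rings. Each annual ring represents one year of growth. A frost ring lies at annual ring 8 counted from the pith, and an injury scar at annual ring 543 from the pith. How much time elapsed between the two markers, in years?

The two markers are separated by 543 − 8 = 535 annual rings.
That is 535 years at one annual ring per year.

535 yr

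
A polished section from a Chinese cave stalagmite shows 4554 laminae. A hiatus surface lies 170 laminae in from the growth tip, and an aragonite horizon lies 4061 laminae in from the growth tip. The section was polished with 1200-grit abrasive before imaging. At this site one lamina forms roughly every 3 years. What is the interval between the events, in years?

The two markers are separated by 4061 − 170 = 3891 laminae.
3891 laminae at 3 years each span 3891 × 3 = 11673 years.

11673 years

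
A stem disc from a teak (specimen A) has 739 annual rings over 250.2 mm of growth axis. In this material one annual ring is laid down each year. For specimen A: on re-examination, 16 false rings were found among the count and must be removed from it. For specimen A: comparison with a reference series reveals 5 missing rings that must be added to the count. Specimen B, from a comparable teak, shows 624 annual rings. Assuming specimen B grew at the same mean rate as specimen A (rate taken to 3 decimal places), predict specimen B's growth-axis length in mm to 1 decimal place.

214.7 mm

Specimen A: true annual ring count = 739 − 16 + 5 = 728.
A: Mean rate = 250.2 mm / 728 years ≈ 0.344 mm/yr.
For B, 0.344 mm/year × 624 years = 214.7 mm.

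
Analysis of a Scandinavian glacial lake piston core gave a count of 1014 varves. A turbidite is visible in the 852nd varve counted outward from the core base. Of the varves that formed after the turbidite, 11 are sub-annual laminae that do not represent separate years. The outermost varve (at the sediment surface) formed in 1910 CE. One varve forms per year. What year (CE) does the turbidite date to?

1759 CE

Between varve 852 and the sediment surface there are 1014 − 852 = 162 varves.
Excluding 11 false varves: 162 − 11 = 151.
Counting back 151 years from 1910 CE places the turbidite in 1910 − 151 = 1759 CE.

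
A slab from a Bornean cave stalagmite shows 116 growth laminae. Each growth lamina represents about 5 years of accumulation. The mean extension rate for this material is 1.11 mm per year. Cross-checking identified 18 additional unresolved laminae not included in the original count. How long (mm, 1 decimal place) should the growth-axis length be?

True growth lamina count = 116 + 18 = 134.
134 growth laminae at 5 years each span 134 × 5 = 670 years.
Predicted length = 1.11 mm/year × 670 years = 743.7 mm.

743.7 mm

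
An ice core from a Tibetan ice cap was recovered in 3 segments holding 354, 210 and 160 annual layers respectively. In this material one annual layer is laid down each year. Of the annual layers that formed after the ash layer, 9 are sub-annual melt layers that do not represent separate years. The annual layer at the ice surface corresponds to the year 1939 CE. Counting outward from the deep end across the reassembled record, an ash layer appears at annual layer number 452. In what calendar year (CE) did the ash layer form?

Total annual layers = 354 + 210 + 160 = 724.
The ash layer sits at annual layer 452 from the deep end, so 724 − 452 = 272 annual layers formed after it.
Excluding 9 false annual layers: 272 − 9 = 263.
The annual layer at the ice surface is 1939 CE, so the ash layer dates to 1939 − 263 = 1676 CE.

1676 CE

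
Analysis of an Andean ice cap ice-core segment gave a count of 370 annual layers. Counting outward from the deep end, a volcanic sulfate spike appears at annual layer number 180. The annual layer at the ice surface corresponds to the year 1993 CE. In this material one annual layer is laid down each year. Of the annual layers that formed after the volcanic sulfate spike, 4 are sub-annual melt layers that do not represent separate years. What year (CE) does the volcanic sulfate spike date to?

1807 CE

Between annual layer 180 and the ice surface there are 370 − 180 = 190 annual layers.
190 − 4 false = 186 true annual layers after the volcanic sulfate spike.
The annual layer at the ice surface is 1993 CE, so the volcanic sulfate spike dates to 1993 − 186 = 1807 CE.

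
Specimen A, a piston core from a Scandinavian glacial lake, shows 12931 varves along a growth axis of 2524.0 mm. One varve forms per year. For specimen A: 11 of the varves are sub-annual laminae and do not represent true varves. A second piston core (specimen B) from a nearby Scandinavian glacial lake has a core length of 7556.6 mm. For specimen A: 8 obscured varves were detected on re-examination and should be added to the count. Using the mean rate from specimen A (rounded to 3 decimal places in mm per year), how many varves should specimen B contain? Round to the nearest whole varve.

Specimen A: true varve count = 12931 − 11 + 8 = 12928.
A: 2524.0 mm over 12928 years gives 2524.0 / 12928 ≈ 0.195 mm per year.
B spans 7556.6 / 0.195 = 38751.79 years ≈ 38752 varves.

38752 varves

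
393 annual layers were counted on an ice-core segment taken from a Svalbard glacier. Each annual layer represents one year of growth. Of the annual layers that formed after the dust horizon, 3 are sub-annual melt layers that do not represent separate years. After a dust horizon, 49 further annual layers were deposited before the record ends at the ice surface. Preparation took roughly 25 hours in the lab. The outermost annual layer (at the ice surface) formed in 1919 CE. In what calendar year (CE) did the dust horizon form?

49 annual layers post-date the dust horizon.
Removing the 3 false annual layers leaves 49 − 3 = 46 true annual layers beyond the dust horizon.
Counting back 46 years from 1919 CE places the dust horizon in 1919 − 46 = 1873 CE.

1873 CE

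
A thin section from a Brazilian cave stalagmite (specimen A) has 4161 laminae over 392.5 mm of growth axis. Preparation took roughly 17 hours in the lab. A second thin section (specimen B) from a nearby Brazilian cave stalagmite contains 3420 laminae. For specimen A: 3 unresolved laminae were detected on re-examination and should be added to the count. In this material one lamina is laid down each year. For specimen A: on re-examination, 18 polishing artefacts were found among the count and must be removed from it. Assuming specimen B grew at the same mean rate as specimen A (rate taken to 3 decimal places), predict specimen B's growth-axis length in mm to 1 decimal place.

324.9 mm

Specimen A: after corrections the count is 4161 − 18 + 3 = 4146 laminae.
A: Extension rate ≈ 392.5 / 4146 = 0.095 mm/year.
Length of B = 0.095 × 3420 = 324.9 mm.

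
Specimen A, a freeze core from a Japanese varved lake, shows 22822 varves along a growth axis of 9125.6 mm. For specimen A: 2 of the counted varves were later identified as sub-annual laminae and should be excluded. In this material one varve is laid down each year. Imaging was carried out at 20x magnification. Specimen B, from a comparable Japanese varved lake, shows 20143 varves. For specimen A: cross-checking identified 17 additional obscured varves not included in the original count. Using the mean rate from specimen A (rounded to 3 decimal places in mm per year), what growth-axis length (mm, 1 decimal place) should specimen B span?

8057.2 mm

Specimen A: adjusted count: 22822 − 2 + 17 = 22837 varves.
A: 9125.6 mm over 22837 years gives 9125.6 / 22837 ≈ 0.400 mm per year.
B's length ≈ 0.400 × 20143 = 8057.2 mm.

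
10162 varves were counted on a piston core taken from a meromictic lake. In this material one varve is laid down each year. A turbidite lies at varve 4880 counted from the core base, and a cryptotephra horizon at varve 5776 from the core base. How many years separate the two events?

896 years

The two markers are separated by 5776 − 4880 = 896 varves.
At one varve per year, 896 years elapsed between them.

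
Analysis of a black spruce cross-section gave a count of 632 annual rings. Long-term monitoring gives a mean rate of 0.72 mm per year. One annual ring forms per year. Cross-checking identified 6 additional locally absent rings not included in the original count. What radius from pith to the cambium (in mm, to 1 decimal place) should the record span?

459.4 mm

True annual ring count = 632 + 6 = 638.
Predicted length = 0.72 mm/year × 638 years = 459.4 mm.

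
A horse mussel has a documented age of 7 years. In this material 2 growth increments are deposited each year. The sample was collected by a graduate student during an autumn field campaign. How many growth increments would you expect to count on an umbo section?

14 growth increments

Expected growth increments: 7 × 2 = 14.
So 14 growth increments should be present.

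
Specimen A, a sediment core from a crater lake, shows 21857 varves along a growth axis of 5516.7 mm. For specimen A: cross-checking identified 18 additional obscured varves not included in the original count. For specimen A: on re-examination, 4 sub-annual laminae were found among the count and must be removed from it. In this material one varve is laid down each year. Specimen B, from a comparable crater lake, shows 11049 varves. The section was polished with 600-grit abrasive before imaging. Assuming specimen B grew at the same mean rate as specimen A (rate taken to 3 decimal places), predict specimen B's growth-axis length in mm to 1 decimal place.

2784.3 mm

Specimen A: true varve count = 21857 − 4 + 18 = 21871.
A: Mean rate = 5516.7 mm / 21871 years ≈ 0.252 mm/yr.
For B, 0.252 mm/year × 11049 years = 2784.3 mm.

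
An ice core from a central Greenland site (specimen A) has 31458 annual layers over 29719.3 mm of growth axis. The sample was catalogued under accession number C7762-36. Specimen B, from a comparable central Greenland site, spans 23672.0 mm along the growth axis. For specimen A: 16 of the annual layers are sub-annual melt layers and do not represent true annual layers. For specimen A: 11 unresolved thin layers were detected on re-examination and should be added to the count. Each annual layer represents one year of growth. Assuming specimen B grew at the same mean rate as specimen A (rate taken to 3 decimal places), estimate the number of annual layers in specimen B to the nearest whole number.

Specimen A: adjusted count: 31458 − 16 + 11 = 31453 annual layers.
A: 29719.3 mm over 31453 years gives 29719.3 / 31453 ≈ 0.945 mm/yr.
For B, 23672.0 / 0.945 = 25049.74 years ≈ 25050 annual layers.

25050 annual layers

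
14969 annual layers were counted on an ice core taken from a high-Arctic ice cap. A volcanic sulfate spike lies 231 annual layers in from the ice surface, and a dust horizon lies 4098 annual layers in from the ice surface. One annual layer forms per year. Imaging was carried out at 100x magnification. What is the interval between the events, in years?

Separation: 4098 − 231 = 3867 annual layers.
That is 3867 years at one annual layer per year.

3867 yr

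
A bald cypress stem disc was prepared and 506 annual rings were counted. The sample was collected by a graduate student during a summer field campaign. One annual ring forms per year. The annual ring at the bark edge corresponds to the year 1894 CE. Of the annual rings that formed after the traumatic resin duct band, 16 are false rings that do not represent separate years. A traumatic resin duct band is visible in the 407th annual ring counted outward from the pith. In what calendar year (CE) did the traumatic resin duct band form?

506 − 407 = 99 annual rings lie beyond the traumatic resin duct band toward the bark edge.
Removing the 16 false annual rings leaves 99 − 16 = 83 true annual rings beyond the traumatic resin duct band.
1894 − 83 = 1811 CE.

1811 CE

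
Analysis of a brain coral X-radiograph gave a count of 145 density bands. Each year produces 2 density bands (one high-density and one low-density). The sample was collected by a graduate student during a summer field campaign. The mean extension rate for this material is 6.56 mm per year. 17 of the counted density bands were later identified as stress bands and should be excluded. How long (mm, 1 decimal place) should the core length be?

After corrections the count is 145 − 17 = 128 density bands.
128 density bands at 2 per year is 128 / 2 = 64 years.
64 years at 6.56 mm/year gives 6.56 × 64 = 419.8 mm.

419.8 mm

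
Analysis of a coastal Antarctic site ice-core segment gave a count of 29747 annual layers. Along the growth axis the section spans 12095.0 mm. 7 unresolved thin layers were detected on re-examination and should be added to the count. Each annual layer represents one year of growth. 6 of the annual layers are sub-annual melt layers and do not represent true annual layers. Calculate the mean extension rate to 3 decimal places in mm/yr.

0.407 mm/yr

Adjusted count: 29747 − 6 + 7 = 29748 annual layers.
Extension rate ≈ 12095.0 / 29748 = 0.407 mm/yr.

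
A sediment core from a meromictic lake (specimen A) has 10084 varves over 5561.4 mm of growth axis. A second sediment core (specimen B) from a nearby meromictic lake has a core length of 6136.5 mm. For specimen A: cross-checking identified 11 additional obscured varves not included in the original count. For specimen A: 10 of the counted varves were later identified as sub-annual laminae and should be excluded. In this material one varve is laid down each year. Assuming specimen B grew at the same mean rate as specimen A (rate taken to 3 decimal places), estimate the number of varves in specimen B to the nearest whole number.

11137 varves

Specimen A: correcting the raw count gives 10084 − 10 + 11 = 10085 true varves.
A: Mean rate = 5561.4 mm / 10085 years ≈ 0.551 mm per year.
For B, 6136.5 / 0.551 = 11137.02 years ≈ 11137 varves.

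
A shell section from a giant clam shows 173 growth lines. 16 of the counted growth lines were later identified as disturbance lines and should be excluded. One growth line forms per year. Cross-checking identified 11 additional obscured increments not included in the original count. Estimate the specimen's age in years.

True growth line count = 173 − 16 + 11 = 168.
At one growth line per year, that is 168 years.

168 years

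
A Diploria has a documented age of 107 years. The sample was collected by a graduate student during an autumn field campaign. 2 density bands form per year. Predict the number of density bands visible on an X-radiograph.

107 years at 2 density bands per year gives 107 × 2 = 214 density bands.
So 214 density bands should be present.

214 density bands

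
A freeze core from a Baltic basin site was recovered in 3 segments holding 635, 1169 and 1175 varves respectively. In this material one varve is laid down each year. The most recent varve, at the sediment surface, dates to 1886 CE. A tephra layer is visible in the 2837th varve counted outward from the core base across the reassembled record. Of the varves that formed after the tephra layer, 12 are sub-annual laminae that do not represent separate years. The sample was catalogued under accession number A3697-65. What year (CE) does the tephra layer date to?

Total varves = 635 + 1169 + 1175 = 2979.
The tephra layer sits at varve 2837 from the core base, so 2979 − 2837 = 142 varves formed after it.
142 − 12 false = 130 true varves after the tephra layer.
Counting back 130 years from 1886 CE places the tephra layer in 1886 − 130 = 1756 CE.

1756 CE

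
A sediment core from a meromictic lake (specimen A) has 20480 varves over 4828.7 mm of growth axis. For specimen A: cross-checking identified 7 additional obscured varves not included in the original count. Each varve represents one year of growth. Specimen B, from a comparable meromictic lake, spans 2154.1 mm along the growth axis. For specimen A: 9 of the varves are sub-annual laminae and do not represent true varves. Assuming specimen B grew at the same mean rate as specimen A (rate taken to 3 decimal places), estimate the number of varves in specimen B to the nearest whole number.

Specimen A: correcting the raw count gives 20480 − 9 + 7 = 20478 true varves.
A: Extension rate ≈ 4828.7 / 20478 = 0.236 mm/yr.
B spans 2154.1 / 0.236 = 9127.54 years ≈ 9128 varves.

9128 varves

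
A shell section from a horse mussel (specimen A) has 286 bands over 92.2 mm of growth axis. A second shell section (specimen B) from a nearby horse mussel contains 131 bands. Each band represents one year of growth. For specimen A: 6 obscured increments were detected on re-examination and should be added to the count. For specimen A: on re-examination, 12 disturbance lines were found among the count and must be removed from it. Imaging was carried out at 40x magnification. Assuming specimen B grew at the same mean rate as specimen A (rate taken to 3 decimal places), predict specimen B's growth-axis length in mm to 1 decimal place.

43.1 mm

Specimen A: correcting the raw count gives 286 − 12 + 6 = 280 true bands.
A: 92.2 mm over 280 years gives 92.2 / 280 ≈ 0.329 mm/yr.
For B, 0.329 mm/year × 131 years = 43.1 mm.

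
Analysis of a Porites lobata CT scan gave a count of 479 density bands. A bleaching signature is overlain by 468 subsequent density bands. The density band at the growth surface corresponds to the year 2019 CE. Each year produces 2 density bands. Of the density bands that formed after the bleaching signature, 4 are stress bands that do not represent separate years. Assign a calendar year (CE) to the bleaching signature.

468 density bands formed after the bleaching signature.
Removing the 4 false density bands leaves 468 − 4 = 464 true density bands beyond the bleaching signature.
Dividing by 2 density bands per year: 464 / 2 = 232 years.
Counting back 232 years from 2019 CE places the bleaching signature in 2019 − 232 = 1787 CE.

1787 CE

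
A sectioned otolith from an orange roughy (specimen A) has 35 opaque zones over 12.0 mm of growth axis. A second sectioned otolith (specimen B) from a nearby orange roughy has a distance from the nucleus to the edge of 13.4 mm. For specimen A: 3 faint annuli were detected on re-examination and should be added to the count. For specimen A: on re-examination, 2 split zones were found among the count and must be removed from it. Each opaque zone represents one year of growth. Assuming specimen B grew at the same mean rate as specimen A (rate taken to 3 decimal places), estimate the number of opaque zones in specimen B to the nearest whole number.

40 opaque zones

Specimen A: after corrections the count is 35 − 2 + 3 = 36 opaque zones.
A: Mean rate = 12.0 mm / 36 years ≈ 0.333 mm/year.
For B, 13.4 / 0.333 = 40.24 years ≈ 40 opaque zones.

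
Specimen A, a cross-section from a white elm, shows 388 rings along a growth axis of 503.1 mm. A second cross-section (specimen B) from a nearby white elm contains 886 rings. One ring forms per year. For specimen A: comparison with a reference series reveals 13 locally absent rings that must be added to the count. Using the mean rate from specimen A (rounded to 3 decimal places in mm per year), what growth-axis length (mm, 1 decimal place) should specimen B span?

1111.9 mm

Specimen A: adjusted count: 388 + 13 = 401 rings.
A: Mean rate = 503.1 mm / 401 years ≈ 1.255 mm/yr.
Length of B = 1.255 × 886 = 1111.9 mm.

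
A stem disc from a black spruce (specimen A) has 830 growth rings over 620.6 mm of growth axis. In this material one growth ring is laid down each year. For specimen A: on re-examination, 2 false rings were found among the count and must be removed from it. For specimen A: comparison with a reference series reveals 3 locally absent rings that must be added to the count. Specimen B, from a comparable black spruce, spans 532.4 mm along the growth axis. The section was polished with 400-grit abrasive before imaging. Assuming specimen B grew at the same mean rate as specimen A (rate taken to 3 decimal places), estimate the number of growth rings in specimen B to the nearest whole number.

Specimen A: true growth ring count = 830 − 2 + 3 = 831.
A: 620.6 mm over 831 years gives 620.6 / 831 ≈ 0.747 mm/yr.
For B, 532.4 / 0.747 = 712.72 years ≈ 713 growth rings.

713 growth rings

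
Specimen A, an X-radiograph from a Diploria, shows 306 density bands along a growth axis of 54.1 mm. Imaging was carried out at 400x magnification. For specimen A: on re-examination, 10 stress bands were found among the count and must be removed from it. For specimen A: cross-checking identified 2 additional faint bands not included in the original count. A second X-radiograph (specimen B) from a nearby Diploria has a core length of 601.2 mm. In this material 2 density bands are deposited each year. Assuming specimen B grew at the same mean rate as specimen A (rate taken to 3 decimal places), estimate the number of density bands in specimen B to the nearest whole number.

Specimen A: after corrections the count is 306 − 10 + 2 = 298 density bands.
Specimen A: 298 density bands at 2 per year is 298 / 2 = 149 years.
A: 54.1 mm over 149 years gives 54.1 / 149 ≈ 0.363 mm/yr.
Specimen B: 601.2 mm / 0.363 mm per year = 1656.20 years; at 2 density bands per year that is 1656.20 × 2 ≈ 3312 density bands.

3312 density bands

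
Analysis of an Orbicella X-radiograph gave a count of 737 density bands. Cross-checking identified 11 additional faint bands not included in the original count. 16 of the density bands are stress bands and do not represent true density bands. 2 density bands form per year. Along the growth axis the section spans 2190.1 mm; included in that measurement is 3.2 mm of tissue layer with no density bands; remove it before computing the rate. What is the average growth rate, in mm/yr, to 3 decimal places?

5.975 mm/yr

True density band count = 737 − 16 + 11 = 732.
With 2 density bands per year, 732 / 2 = 366 years.
Net length = 2190.1 − 3.2 = 2186.9 mm.
Mean rate = 2186.9 mm / 366 years ≈ 5.975 mm/yr.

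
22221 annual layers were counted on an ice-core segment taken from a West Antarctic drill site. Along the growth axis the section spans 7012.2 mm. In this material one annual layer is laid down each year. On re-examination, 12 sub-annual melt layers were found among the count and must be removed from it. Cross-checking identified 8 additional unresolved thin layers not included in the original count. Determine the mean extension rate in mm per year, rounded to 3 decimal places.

After corrections the count is 22221 − 12 + 8 = 22217 annual layers.
Mean rate = 7012.2 mm / 22217 years ≈ 0.316 mm per year.

0.316 mm per year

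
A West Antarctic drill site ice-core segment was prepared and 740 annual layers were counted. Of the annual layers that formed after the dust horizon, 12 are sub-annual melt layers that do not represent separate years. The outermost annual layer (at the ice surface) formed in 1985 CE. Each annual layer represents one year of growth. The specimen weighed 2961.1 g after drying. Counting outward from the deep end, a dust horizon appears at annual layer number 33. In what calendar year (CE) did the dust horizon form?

Between annual layer 33 and the ice surface there are 740 − 33 = 707 annual layers.
707 − 12 false = 695 true annual layers after the dust horizon.
1985 − 695 = 1290 CE.

1290 CE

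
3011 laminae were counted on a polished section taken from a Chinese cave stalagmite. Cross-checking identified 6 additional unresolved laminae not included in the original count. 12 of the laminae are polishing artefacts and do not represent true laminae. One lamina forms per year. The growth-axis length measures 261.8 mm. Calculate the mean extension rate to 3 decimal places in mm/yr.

After corrections the count is 3011 − 12 + 6 = 3005 laminae.
Mean rate = 261.8 mm / 3005 years ≈ 0.087 mm/yr.

0.087 mm/yr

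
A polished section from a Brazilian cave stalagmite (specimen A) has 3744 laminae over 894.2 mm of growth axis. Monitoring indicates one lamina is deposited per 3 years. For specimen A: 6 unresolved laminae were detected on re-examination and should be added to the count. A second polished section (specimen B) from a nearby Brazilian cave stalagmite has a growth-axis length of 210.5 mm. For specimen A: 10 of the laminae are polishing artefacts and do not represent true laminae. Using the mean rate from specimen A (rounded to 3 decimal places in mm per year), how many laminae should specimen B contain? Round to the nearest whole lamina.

Specimen A: true lamina count = 3744 − 10 + 6 = 3740.
Specimen A: multiplying by 3 years per lamina: 3740 × 3 = 11220 years.
A: Mean rate = 894.2 mm / 11220 years ≈ 0.080 mm per year.
Specimen B: 210.5 mm / 0.080 mm per year = 2631.25 years; at 3 years per lamina that is 2631.25 / 3 ≈ 877 laminae.

877 laminae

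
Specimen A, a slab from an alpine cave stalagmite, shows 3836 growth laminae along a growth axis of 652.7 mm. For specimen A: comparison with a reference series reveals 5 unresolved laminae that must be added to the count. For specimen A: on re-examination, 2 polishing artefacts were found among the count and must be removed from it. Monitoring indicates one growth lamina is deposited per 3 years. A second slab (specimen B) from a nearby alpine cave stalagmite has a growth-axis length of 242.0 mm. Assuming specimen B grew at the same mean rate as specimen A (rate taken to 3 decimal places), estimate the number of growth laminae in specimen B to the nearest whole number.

Specimen A: adjusted count: 3836 − 2 + 5 = 3839 growth laminae.
Specimen A: at 3 years per growth lamina, 3839 × 3 = 11517 years.
A: Extension rate ≈ 652.7 / 11517 = 0.057 mm per year.
B spans 242.0 / 0.057 = 4245.61 years; at 3 years per growth lamina that is 4245.61 / 3 ≈ 1415 growth laminae.

1415 growth laminae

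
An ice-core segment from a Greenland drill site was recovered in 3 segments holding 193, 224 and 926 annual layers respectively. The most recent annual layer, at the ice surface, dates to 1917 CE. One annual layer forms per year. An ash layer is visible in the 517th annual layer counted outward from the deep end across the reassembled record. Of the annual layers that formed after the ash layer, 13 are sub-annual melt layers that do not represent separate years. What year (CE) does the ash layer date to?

1104 CE

Total annual layers = 193 + 224 + 926 = 1343.
Between annual layer 517 and the ice surface there are 1343 − 517 = 826 annual layers.
Excluding 13 false annual layers: 826 − 13 = 813.
Counting back 813 years from 1917 CE places the ash layer in 1917 − 813 = 1104 CE.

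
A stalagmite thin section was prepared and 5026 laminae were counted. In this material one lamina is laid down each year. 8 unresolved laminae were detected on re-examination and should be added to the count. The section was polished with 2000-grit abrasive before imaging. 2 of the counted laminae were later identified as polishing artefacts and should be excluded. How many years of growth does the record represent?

Adjusted count: 5026 − 2 + 8 = 5032 laminae.
One lamina per year makes the duration 5032 years.

5032 years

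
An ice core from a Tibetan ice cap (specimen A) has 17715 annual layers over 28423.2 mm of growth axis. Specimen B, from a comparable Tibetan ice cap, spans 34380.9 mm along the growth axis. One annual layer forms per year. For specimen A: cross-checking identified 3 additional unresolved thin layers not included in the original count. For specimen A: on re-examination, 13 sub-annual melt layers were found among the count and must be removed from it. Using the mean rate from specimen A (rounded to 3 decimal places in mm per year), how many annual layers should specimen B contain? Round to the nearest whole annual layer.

21421 annual layers

Specimen A: after corrections the count is 17715 − 13 + 3 = 17705 annual layers.
A: Mean rate = 28423.2 mm / 17705 years ≈ 1.605 mm/yr.
Specimen B: 34380.9 mm / 1.605 mm per year = 21421.12 years ≈ 21421 annual layers.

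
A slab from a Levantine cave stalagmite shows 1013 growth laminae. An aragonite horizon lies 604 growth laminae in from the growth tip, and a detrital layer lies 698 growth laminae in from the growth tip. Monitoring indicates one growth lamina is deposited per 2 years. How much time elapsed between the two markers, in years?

The two markers are separated by 698 − 604 = 94 growth laminae.
94 growth laminae at 2 years each span 94 × 2 = 188 years.

188 years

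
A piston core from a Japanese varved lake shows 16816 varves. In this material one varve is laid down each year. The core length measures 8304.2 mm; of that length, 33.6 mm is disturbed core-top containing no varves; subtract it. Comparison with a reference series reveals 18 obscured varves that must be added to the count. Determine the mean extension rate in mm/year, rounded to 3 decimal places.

True varve count = 16816 + 18 = 16834.
Removing the 33.6 mm offcut leaves 8304.2 − 33.6 = 8270.6 mm.
Mean rate = 8270.6 mm / 16834 years ≈ 0.491 mm/year.

0.491 mm/year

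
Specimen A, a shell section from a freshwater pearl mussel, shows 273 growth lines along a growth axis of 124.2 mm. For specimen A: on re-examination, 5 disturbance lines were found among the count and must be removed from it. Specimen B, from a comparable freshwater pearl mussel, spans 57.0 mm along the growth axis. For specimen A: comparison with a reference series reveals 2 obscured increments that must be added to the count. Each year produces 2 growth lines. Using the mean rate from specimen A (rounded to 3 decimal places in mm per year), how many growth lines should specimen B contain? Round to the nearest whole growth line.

Specimen A: after corrections the count is 273 − 5 + 2 = 270 growth lines.
Specimen A: dividing by 2 growth lines per year: 270 / 2 = 135 years.
A: 124.2 mm over 135 years gives 124.2 / 135 ≈ 0.920 mm/yr.
Specimen B: 57.0 mm / 0.920 mm per year = 61.96 years; at 2 growth lines per year that is 61.96 × 2 ≈ 124 growth lines.

124 growth lines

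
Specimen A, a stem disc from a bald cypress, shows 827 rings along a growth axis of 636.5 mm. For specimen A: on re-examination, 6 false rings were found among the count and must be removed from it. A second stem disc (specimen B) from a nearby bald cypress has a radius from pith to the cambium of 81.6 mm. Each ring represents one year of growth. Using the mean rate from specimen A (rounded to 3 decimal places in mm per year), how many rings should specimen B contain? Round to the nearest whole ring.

105 rings

Specimen A: true ring count = 827 − 6 = 821.
A: 636.5 mm over 821 years gives 636.5 / 821 ≈ 0.775 mm/yr.
For B, 81.6 / 0.775 = 105.29 years ≈ 105 rings.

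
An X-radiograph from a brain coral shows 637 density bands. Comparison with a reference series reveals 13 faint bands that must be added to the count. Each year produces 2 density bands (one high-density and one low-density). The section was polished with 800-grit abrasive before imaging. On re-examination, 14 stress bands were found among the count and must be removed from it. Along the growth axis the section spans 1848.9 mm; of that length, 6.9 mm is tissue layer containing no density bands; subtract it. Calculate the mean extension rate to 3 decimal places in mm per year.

5.792 mm per year

After corrections the count is 637 − 14 + 13 = 636 density bands.
With 2 density bands per year, 636 / 2 = 318 years.
Removing the 6.9 mm offcut leaves 1848.9 − 6.9 = 1842.0 mm.
Extension rate ≈ 1842.0 / 318 = 5.792 mm per year.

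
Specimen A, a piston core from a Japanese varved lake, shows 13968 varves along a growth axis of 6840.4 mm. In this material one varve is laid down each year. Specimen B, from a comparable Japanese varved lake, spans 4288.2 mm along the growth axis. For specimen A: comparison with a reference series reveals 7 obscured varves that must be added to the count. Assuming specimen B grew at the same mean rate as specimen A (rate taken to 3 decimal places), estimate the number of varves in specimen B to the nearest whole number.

Specimen A: after corrections the count is 13968 + 7 = 13975 varves.
A: 6840.4 mm over 13975 years gives 6840.4 / 13975 ≈ 0.489 mm/yr.
Specimen B: 4288.2 mm / 0.489 mm per year = 8769.33 years ≈ 8769 varves.

8769 varves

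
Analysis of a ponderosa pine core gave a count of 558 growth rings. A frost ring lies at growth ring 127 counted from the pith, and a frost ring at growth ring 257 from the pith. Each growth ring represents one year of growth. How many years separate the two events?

The two markers are separated by 257 − 127 = 130 growth rings.
One growth ring per year makes the interval 130 years.

130 years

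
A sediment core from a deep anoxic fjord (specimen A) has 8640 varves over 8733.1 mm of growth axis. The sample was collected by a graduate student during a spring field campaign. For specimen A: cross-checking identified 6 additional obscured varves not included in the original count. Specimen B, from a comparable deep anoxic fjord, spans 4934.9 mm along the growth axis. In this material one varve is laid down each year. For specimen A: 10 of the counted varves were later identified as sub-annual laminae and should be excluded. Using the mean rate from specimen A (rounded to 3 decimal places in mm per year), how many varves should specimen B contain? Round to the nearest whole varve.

4881 varves

Specimen A: after corrections the count is 8640 − 10 + 6 = 8636 varves.
A: Extension rate ≈ 8733.1 / 8636 = 1.011 mm/year.
Specimen B: 4934.9 mm / 1.011 mm per year = 4881.21 years ≈ 4881 varves.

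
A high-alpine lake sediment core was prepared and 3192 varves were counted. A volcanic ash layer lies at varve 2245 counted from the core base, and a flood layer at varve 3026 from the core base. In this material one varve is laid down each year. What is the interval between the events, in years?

781 yr

Separation: 3026 − 2245 = 781 varves.
That is 781 years at one varve per year.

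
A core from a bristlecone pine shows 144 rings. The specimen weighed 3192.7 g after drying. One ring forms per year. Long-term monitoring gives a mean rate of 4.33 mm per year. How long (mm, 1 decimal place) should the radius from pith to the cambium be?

623.5 mm

The record spans 144 years at 4.33 mm per year.
Predicted length = 4.33 mm/year × 144 years = 623.5 mm.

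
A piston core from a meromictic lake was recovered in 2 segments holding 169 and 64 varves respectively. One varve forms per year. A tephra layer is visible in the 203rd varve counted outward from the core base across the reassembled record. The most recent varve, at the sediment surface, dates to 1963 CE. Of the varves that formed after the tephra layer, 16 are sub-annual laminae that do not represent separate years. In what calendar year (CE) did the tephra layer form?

1949 CE

Total varves = 169 + 64 = 233.
233 − 203 = 30 varves lie beyond the tephra layer toward the sediment surface.
30 − 16 false = 14 true varves after the tephra layer.
Counting back 14 years from 1963 CE places the tephra layer in 1963 − 14 = 1949 CE.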